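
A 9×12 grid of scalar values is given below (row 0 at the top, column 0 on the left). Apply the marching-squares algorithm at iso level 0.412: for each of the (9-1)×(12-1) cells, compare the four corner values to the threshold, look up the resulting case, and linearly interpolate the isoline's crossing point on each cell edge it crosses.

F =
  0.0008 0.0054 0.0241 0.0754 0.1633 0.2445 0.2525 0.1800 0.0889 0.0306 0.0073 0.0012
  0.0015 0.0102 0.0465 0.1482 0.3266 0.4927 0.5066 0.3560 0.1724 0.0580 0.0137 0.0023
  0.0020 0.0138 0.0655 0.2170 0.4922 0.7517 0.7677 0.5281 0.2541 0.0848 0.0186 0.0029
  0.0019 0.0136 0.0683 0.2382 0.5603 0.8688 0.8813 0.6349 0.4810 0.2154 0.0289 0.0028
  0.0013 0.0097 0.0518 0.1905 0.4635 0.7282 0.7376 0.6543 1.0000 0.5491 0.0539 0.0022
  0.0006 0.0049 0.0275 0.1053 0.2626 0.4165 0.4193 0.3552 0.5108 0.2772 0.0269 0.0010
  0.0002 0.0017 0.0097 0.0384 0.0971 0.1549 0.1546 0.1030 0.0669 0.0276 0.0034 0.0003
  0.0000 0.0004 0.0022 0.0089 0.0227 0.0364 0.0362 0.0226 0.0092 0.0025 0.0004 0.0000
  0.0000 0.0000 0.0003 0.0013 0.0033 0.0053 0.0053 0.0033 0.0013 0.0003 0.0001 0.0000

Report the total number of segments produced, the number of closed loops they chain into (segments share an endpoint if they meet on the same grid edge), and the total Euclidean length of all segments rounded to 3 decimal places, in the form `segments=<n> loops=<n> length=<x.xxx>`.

segments=24 loops=1 length=16.192

cell (0,4): code 0100 → (0.675,5.000)–(1.000,4.514)
cell (0,5): code 1100 → (0.628,6.000)–(0.675,5.000)
cell (0,6): code 1000 → (1.000,6.628)–(0.628,6.000)
cell (1,3): code 0100 → (1.516,4.000)–(2.000,3.709)
cell (1,4): code 1110 → (1.000,4.514)–(1.516,4.000)
cell (1,6): code 1101 → (1.325,7.000)–(1.000,6.628)
cell (1,7): code 1000 → (2.000,7.424)–(1.325,7.000)
cell (2,3): code 0110 → (2.000,3.709)–(3.000,3.540)
cell (2,7): code 1101 → (2.696,8.000)–(2.000,7.424)
cell (2,8): code 1000 → (3.000,8.260)–(2.696,8.000)
cell (3,3): code 0110 → (3.000,3.540)–(4.000,3.811)
cell (3,8): code 1101 → (3.589,9.000)–(3.000,8.260)
cell (3,9): code 1000 → (4.000,9.277)–(3.589,9.000)
cell (4,3): code 0010 → (4.000,3.811)–(4.256,4.000)
cell (4,4): code 0111 → (4.256,4.000)–(5.000,4.971)
cell (4,6): code 1011 → (5.000,6.114)–(4.810,7.000)
cell (4,7): code 0111 → (4.810,7.000)–(5.000,7.365)
cell (4,8): code 1011 → (5.000,8.423)–(4.504,9.000)
cell (4,9): code 0001 → (4.504,9.000)–(4.000,9.277)
cell (5,4): code 0010 → (5.000,4.971)–(5.017,5.000)
cell (5,5): code 0011 → (5.017,5.000)–(5.028,6.000)
cell (5,6): code 0001 → (5.028,6.000)–(5.000,6.114)
cell (5,7): code 0010 → (5.000,7.365)–(5.223,8.000)
cell (5,8): code 0001 → (5.223,8.000)–(5.000,8.423)
total: 24 segments, chained into 1 closed loop(s), length Σ = 16.192323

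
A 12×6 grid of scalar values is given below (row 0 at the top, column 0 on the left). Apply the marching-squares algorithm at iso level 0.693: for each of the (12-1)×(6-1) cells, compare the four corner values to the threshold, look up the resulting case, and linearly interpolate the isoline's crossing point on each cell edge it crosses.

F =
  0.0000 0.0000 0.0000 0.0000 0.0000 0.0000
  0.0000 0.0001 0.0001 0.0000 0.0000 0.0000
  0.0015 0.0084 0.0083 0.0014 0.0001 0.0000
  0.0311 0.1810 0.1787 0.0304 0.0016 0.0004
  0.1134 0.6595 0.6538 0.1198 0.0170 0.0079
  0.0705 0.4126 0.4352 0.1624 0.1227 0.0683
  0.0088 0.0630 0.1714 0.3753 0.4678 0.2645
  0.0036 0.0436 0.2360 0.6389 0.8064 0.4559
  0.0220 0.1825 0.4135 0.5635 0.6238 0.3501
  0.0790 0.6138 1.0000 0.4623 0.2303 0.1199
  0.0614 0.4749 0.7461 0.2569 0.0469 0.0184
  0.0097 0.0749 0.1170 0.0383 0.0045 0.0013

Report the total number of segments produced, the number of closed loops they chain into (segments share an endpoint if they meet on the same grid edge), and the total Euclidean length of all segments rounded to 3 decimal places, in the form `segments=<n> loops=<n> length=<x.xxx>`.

segments=10 loops=2 length=7.185

cell (6,3): code 0100 → (6.665,4.000)–(7.000,3.323)
cell (6,4): code 1000 → (7.000,4.324)–(6.665,4.000)
cell (7,3): code 0010 → (7.000,3.323)–(7.621,4.000)
cell (7,4): code 0001 → (7.621,4.000)–(7.000,4.324)
cell (8,1): code 0100 → (8.477,2.000)–(9.000,1.205)
cell (8,2): code 1000 → (9.000,2.571)–(8.477,2.000)
cell (9,1): code 0110 → (9.000,1.205)–(10.000,1.804)
cell (9,2): code 1001 → (10.000,2.109)–(9.000,2.571)
cell (10,1): code 0010 → (10.000,1.804)–(10.084,2.000)
cell (10,2): code 0001 → (10.084,2.000)–(10.000,2.109)
total: 10 segments, chained into 2 closed loop(s), length Σ = 7.184509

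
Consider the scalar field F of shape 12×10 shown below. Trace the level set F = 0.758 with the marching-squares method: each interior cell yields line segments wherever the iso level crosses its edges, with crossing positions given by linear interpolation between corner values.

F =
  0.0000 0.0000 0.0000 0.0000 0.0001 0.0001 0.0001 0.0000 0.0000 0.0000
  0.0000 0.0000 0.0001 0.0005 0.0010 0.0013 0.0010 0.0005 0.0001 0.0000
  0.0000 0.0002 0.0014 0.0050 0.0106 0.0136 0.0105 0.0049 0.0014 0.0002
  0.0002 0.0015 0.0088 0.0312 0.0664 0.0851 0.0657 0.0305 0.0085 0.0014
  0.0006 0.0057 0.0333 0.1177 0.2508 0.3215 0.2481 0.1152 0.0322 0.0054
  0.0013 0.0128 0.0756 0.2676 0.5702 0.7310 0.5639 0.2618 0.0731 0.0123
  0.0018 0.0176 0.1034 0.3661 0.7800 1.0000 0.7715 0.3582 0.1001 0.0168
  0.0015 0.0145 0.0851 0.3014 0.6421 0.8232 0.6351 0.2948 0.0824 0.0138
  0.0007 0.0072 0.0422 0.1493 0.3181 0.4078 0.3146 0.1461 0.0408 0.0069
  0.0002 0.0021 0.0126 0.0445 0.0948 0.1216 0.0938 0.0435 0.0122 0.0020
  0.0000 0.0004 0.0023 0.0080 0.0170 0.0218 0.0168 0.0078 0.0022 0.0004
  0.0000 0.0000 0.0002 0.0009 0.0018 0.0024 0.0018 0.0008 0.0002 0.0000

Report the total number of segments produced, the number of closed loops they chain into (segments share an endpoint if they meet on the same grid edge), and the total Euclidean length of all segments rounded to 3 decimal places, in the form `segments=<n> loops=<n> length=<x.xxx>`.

cell (5,3): code 0100 → (5.895,4.000)–(6.000,3.947)
cell (5,4): code 1100 → (5.100,5.000)–(5.895,4.000)
cell (5,5): code 1100 → (5.935,6.000)–(5.100,5.000)
cell (5,6): code 1000 → (6.000,6.033)–(5.935,6.000)
cell (6,3): code 0010 → (6.000,3.947)–(6.160,4.000)
cell (6,4): code 0111 → (6.160,4.000)–(7.000,4.640)
cell (6,5): code 1011 → (7.000,5.347)–(6.099,6.000)
cell (6,6): code 0001 → (6.099,6.000)–(6.000,6.033)
cell (7,4): code 0010 → (7.000,4.640)–(7.157,5.000)
cell (7,5): code 0001 → (7.157,5.000)–(7.000,5.347)
total: 10 segments, chained into 1 closed loop(s), length Σ = 5.985228

segments=10 loops=1 length=5.985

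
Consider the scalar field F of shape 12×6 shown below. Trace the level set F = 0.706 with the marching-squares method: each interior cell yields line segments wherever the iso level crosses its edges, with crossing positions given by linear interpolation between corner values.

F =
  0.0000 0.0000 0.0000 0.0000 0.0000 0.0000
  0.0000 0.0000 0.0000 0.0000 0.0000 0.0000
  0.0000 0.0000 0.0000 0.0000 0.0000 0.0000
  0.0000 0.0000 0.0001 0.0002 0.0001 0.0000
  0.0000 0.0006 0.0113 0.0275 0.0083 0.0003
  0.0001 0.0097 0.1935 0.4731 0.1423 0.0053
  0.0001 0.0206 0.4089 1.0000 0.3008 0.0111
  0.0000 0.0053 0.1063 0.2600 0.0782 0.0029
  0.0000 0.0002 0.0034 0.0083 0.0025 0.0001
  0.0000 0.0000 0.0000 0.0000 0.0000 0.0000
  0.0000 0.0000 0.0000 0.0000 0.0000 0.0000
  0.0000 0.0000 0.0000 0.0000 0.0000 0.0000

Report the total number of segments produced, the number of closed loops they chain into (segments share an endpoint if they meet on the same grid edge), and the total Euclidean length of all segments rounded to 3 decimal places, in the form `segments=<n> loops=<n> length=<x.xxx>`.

cell (5,2): code 0100 → (5.442,3.000)–(6.000,2.503)
cell (5,3): code 1000 → (6.000,3.420)–(5.442,3.000)
cell (6,2): code 0010 → (6.000,2.503)–(6.397,3.000)
cell (6,3): code 0001 → (6.397,3.000)–(6.000,3.420)
total: 4 segments, chained into 1 closed loop(s), length Σ = 2.661220

segments=4 loops=1 length=2.661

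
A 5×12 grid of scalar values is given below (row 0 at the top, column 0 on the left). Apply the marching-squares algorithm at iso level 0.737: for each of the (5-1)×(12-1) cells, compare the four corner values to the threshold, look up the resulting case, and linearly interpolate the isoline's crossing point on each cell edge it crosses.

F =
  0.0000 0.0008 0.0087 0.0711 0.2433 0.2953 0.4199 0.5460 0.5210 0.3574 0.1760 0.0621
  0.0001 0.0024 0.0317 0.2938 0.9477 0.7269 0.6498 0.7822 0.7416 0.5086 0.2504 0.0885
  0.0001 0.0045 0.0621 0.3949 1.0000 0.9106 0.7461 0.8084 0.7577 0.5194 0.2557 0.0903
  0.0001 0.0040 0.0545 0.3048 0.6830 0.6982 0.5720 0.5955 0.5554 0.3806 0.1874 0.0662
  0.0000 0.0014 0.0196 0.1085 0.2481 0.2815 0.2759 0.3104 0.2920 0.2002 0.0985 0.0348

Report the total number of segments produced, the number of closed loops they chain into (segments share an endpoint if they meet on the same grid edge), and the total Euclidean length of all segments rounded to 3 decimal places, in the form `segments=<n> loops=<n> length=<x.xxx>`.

segments=16 loops=1 length=12.783

cell (0,3): code 0100 → (0.701,4.000)–(1.000,3.678)
cell (0,4): code 1000 → (1.000,4.954)–(0.701,4.000)
cell (0,6): code 0100 → (0.809,7.000)–(1.000,6.659)
cell (0,7): code 1100 → (0.979,8.000)–(0.809,7.000)
cell (0,8): code 1000 → (1.000,8.020)–(0.979,8.000)
cell (1,3): code 0110 → (1.000,3.678)–(2.000,3.565)
cell (1,4): code 1101 → (1.055,5.000)–(1.000,4.954)
cell (1,5): code 1100 → (1.906,6.000)–(1.055,5.000)
cell (1,6): code 1110 → (1.000,6.659)–(1.906,6.000)
cell (1,8): code 1001 → (2.000,8.087)–(1.000,8.020)
cell (2,3): code 0010 → (2.000,3.565)–(2.830,4.000)
cell (2,4): code 0011 → (2.830,4.000)–(2.817,5.000)
cell (2,5): code 0011 → (2.817,5.000)–(2.052,6.000)
cell (2,6): code 0011 → (2.052,6.000)–(2.335,7.000)
cell (2,7): code 0011 → (2.335,7.000)–(2.102,8.000)
cell (2,8): code 0001 → (2.102,8.000)–(2.000,8.087)
total: 16 segments, chained into 1 closed loop(s), length Σ = 12.782845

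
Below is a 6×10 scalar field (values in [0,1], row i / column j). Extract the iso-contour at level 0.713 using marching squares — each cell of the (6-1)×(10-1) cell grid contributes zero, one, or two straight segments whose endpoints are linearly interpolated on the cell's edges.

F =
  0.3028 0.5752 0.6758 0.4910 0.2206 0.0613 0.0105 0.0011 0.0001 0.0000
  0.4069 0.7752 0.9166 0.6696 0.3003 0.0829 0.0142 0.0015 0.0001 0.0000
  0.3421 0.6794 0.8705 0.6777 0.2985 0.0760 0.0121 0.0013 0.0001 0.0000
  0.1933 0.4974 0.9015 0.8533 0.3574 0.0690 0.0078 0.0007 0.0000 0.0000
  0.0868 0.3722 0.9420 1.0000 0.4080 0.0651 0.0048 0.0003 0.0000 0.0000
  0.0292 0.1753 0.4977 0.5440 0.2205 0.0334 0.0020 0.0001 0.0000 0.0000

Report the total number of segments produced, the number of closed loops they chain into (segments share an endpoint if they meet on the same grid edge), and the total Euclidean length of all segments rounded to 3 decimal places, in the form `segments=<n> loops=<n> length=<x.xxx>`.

segments=14 loops=1 length=11.390

cell (0,0): code 0100 → (0.689,1.000)–(1.000,0.831)
cell (0,1): code 1100 → (0.154,2.000)–(0.689,1.000)
cell (0,2): code 1000 → (1.000,2.824)–(0.154,2.000)
cell (1,0): code 0010 → (1.000,0.831)–(1.649,1.000)
cell (1,1): code 0111 → (1.649,1.000)–(2.000,1.176)
cell (1,2): code 1001 → (2.000,2.817)–(1.000,2.824)
cell (2,1): code 0110 → (2.000,1.176)–(3.000,1.534)
cell (2,2): code 1101 → (2.201,3.000)–(2.000,2.817)
cell (2,3): code 1000 → (3.000,3.283)–(2.201,3.000)
cell (3,1): code 0110 → (3.000,1.534)–(4.000,1.598)
cell (3,3): code 1001 → (4.000,3.485)–(3.000,3.283)
cell (4,1): code 0010 → (4.000,1.598)–(4.515,2.000)
cell (4,2): code 0011 → (4.515,2.000)–(4.629,3.000)
cell (4,3): code 0001 → (4.629,3.000)–(4.000,3.485)
total: 14 segments, chained into 1 closed loop(s), length Σ = 11.390165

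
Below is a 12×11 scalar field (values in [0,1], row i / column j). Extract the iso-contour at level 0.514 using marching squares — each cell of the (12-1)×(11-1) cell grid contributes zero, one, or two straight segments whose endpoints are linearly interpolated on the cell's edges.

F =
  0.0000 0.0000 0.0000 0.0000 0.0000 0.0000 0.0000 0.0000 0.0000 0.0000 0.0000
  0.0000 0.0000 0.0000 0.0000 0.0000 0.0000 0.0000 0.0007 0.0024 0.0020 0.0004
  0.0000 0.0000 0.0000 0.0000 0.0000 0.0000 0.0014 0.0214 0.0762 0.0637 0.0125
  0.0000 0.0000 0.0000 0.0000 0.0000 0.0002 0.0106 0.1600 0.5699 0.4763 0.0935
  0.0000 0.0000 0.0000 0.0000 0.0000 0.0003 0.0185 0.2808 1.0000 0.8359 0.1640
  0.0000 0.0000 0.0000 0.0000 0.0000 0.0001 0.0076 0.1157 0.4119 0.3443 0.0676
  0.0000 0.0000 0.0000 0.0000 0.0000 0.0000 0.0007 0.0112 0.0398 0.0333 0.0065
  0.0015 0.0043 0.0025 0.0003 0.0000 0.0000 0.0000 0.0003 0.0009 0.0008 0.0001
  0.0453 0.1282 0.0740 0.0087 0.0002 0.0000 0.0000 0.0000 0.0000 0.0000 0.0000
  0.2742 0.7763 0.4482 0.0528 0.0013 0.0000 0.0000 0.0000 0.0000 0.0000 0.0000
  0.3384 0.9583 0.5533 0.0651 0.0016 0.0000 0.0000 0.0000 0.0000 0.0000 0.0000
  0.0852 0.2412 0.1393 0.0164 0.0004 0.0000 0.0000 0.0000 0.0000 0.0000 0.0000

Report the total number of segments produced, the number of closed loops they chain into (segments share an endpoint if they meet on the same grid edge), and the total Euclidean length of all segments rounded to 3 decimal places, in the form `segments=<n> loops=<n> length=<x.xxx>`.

cell (2,7): code 0100 → (2.887,8.000)–(3.000,7.864)
cell (2,8): code 1000 → (3.000,8.597)–(2.887,8.000)
cell (3,7): code 0110 → (3.000,7.864)–(4.000,7.324)
cell (3,8): code 1101 → (3.105,9.000)–(3.000,8.597)
cell (3,9): code 1000 → (4.000,9.479)–(3.105,9.000)
cell (4,7): code 0010 → (4.000,7.324)–(4.826,8.000)
cell (4,8): code 0011 → (4.826,8.000)–(4.655,9.000)
cell (4,9): code 0001 → (4.655,9.000)–(4.000,9.479)
cell (8,0): code 0100 → (8.595,1.000)–(9.000,0.478)
cell (8,1): code 1000 → (9.000,1.799)–(8.595,1.000)
cell (9,0): code 0110 → (9.000,0.478)–(10.000,0.283)
cell (9,1): code 1101 → (9.626,2.000)–(9.000,1.799)
cell (9,2): code 1000 → (10.000,2.080)–(9.626,2.000)
cell (10,0): code 0010 → (10.000,0.283)–(10.620,1.000)
cell (10,1): code 0011 → (10.620,1.000)–(10.095,2.000)
cell (10,2): code 0001 → (10.095,2.000)–(10.000,2.080)
total: 16 segments, chained into 2 closed loop(s), length Σ = 12.062922

segments=16 loops=2 length=12.063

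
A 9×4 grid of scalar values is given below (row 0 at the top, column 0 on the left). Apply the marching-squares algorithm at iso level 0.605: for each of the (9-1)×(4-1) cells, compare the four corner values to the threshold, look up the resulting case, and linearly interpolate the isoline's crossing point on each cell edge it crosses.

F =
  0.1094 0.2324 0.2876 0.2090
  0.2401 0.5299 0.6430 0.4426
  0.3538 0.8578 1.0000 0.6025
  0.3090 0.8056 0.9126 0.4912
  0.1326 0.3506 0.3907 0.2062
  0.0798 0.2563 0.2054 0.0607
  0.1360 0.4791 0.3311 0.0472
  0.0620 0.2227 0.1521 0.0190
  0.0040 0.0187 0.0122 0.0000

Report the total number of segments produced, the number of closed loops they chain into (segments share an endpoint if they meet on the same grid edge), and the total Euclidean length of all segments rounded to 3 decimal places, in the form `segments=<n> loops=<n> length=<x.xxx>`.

cell (0,1): code 0100 → (0.893,2.000)–(1.000,1.664)
cell (0,2): code 1000 → (1.000,2.190)–(0.893,2.000)
cell (1,0): code 0100 → (1.229,1.000)–(2.000,0.498)
cell (1,1): code 1110 → (1.000,1.664)–(1.229,1.000)
cell (1,2): code 1001 → (2.000,2.994)–(1.000,2.190)
cell (2,0): code 0110 → (2.000,0.498)–(3.000,0.596)
cell (2,2): code 1001 → (3.000,2.730)–(2.000,2.994)
cell (3,0): code 0010 → (3.000,0.596)–(3.441,1.000)
cell (3,1): code 0011 → (3.441,1.000)–(3.589,2.000)
cell (3,2): code 0001 → (3.589,2.000)–(3.000,2.730)
total: 10 segments, chained into 1 closed loop(s), length Σ = 8.061701

segments=10 loops=1 length=8.062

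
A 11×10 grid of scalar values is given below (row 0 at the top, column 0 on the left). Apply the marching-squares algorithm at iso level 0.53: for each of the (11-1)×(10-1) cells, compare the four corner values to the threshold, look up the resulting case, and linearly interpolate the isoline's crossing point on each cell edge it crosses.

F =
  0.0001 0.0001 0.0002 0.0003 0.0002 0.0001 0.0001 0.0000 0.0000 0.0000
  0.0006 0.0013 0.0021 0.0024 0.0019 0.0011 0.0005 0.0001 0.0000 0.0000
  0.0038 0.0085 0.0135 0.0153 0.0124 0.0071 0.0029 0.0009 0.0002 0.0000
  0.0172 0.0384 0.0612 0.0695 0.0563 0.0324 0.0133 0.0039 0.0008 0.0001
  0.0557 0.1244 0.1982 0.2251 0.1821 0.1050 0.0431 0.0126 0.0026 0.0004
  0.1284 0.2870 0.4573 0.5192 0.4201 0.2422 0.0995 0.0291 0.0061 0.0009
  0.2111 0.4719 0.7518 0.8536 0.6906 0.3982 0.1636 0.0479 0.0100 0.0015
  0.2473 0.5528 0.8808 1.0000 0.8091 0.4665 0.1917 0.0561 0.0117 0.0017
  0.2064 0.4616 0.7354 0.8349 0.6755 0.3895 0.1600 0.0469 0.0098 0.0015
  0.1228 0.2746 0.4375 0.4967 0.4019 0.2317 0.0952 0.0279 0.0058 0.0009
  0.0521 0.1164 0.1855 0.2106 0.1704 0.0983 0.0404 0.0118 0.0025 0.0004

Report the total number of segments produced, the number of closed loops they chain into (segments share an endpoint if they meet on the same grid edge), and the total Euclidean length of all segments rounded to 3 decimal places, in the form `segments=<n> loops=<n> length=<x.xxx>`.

cell (5,1): code 0100 → (5.247,2.000)–(6.000,1.208)
cell (5,2): code 1100 → (5.032,3.000)–(5.247,2.000)
cell (5,3): code 1100 → (5.406,4.000)–(5.032,3.000)
cell (5,4): code 1000 → (6.000,4.549)–(5.406,4.000)
cell (6,0): code 0100 → (6.718,1.000)–(7.000,0.925)
cell (6,1): code 1110 → (6.000,1.208)–(6.718,1.000)
cell (6,4): code 1001 → (7.000,4.815)–(6.000,4.549)
cell (7,0): code 0010 → (7.000,0.925)–(7.250,1.000)
cell (7,1): code 0111 → (7.250,1.000)–(8.000,1.250)
cell (7,4): code 1001 → (8.000,4.509)–(7.000,4.815)
cell (8,1): code 0010 → (8.000,1.250)–(8.689,2.000)
cell (8,2): code 0011 → (8.689,2.000)–(8.902,3.000)
cell (8,3): code 0011 → (8.902,3.000)–(8.532,4.000)
cell (8,4): code 0001 → (8.532,4.000)–(8.000,4.509)
total: 14 segments, chained into 1 closed loop(s), length Σ = 12.006597

segments=14 loops=1 length=12.007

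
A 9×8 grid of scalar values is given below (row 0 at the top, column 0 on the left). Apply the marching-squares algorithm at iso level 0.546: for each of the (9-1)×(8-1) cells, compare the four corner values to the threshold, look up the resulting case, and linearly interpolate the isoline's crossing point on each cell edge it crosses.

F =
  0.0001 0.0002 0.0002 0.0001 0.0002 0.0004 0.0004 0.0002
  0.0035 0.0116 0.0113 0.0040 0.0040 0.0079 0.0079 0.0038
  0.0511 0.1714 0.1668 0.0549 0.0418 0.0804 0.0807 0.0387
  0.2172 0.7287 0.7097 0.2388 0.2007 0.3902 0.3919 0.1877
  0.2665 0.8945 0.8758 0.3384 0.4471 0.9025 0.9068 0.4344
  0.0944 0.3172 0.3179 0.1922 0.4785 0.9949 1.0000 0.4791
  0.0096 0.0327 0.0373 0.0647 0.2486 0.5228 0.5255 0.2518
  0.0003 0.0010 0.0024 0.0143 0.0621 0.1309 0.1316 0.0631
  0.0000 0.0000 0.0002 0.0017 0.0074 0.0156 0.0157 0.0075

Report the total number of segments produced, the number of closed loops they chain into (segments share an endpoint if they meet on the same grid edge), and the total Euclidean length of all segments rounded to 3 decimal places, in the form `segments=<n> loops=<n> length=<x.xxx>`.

segments=16 loops=2 length=15.348

cell (2,0): code 0100 → (2.672,1.000)–(3.000,0.643)
cell (2,1): code 1100 → (2.698,2.000)–(2.672,1.000)
cell (2,2): code 1000 → (3.000,2.348)–(2.698,2.000)
cell (3,0): code 0110 → (3.000,0.643)–(4.000,0.445)
cell (3,2): code 1001 → (4.000,2.614)–(3.000,2.348)
cell (3,4): code 0100 → (3.304,5.000)–(4.000,4.217)
cell (3,5): code 1100 → (3.299,6.000)–(3.304,5.000)
cell (3,6): code 1000 → (4.000,6.764)–(3.299,6.000)
cell (4,0): code 0010 → (4.000,0.445)–(4.604,1.000)
cell (4,1): code 0011 → (4.604,1.000)–(4.591,2.000)
cell (4,2): code 0001 → (4.591,2.000)–(4.000,2.614)
cell (4,4): code 0110 → (4.000,4.217)–(5.000,4.131)
cell (4,6): code 1001 → (5.000,6.872)–(4.000,6.764)
cell (5,4): code 0010 → (5.000,4.131)–(5.951,5.000)
cell (5,5): code 0011 → (5.951,5.000)–(5.957,6.000)
cell (5,6): code 0001 → (5.957,6.000)–(5.000,6.872)
total: 16 segments, chained into 2 closed loop(s), length Σ = 15.347720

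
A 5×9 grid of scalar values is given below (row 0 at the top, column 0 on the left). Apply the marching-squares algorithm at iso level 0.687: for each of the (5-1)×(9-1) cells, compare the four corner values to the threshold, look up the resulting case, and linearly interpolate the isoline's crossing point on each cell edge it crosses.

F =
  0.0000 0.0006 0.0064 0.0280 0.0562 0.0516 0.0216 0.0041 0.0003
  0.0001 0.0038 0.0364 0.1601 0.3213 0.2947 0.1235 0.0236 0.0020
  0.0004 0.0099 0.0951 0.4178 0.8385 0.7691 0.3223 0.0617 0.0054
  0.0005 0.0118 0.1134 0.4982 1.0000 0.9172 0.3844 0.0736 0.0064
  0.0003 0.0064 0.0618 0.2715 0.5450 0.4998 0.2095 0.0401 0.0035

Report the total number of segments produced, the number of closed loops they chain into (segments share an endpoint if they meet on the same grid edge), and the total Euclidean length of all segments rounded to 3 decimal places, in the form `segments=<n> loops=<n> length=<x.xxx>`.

segments=8 loops=1 length=6.427

cell (1,3): code 0100 → (1.707,4.000)–(2.000,3.640)
cell (1,4): code 1100 → (1.827,5.000)–(1.707,4.000)
cell (1,5): code 1000 → (2.000,5.184)–(1.827,5.000)
cell (2,3): code 0110 → (2.000,3.640)–(3.000,3.376)
cell (2,5): code 1001 → (3.000,5.432)–(2.000,5.184)
cell (3,3): code 0010 → (3.000,3.376)–(3.688,4.000)
cell (3,4): code 0011 → (3.688,4.000)–(3.552,5.000)
cell (3,5): code 0001 → (3.552,5.000)–(3.000,5.432)
total: 8 segments, chained into 1 closed loop(s), length Σ = 6.426770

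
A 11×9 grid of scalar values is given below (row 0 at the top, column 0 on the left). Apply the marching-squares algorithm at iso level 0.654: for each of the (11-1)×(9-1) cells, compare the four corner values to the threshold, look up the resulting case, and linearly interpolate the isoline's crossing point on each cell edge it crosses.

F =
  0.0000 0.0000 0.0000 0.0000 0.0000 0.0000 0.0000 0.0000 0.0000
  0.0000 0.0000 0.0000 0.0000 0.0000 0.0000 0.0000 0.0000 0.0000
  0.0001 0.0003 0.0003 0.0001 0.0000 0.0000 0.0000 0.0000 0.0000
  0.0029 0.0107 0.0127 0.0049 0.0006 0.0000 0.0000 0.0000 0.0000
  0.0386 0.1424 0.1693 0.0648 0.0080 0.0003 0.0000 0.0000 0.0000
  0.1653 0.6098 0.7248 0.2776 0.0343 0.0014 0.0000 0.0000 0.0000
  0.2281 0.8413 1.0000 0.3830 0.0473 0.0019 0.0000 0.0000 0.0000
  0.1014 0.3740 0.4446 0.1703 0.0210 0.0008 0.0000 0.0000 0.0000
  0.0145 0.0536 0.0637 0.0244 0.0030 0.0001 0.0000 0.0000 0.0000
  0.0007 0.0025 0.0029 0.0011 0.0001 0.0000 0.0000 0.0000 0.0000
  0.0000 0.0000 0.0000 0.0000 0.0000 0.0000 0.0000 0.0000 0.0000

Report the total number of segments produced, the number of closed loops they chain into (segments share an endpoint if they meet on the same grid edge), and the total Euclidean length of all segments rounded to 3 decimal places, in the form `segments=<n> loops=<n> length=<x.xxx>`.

cell (4,1): code 0100 → (4.873,2.000)–(5.000,1.384)
cell (4,2): code 1000 → (5.000,2.158)–(4.873,2.000)
cell (5,0): code 0100 → (5.191,1.000)–(6.000,0.695)
cell (5,1): code 1110 → (5.000,1.384)–(5.191,1.000)
cell (5,2): code 1001 → (6.000,2.561)–(5.000,2.158)
cell (6,0): code 0010 → (6.000,0.695)–(6.401,1.000)
cell (6,1): code 0011 → (6.401,1.000)–(6.623,2.000)
cell (6,2): code 0001 → (6.623,2.000)–(6.000,2.561)
total: 8 segments, chained into 1 closed loop(s), length Σ = 5.570377

segments=8 loops=1 length=5.570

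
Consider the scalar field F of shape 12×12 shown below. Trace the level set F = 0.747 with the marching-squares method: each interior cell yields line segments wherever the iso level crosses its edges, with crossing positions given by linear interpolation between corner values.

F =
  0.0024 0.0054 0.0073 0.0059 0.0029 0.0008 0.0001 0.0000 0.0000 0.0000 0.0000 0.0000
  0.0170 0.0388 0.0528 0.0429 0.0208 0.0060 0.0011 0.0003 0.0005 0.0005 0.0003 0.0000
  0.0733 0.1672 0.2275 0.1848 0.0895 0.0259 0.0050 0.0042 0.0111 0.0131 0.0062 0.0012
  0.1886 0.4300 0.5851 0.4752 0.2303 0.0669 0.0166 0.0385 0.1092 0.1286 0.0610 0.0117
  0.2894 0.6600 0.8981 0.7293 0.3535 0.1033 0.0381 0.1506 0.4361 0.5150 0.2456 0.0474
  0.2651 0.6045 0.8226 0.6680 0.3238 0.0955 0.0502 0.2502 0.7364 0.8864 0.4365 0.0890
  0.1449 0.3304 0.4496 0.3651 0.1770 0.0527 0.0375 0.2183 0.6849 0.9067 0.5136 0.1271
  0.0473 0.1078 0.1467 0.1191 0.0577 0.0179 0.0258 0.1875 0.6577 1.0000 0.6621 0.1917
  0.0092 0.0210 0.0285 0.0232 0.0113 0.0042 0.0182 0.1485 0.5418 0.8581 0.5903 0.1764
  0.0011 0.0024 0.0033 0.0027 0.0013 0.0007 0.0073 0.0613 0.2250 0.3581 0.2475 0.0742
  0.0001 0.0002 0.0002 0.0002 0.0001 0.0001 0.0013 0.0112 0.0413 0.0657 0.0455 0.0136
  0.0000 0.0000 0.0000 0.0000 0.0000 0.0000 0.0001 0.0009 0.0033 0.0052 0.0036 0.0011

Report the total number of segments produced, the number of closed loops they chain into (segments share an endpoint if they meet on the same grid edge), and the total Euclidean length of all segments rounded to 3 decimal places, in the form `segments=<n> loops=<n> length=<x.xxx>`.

cell (3,1): code 0100 → (3.517,2.000)–(4.000,1.365)
cell (3,2): code 1000 → (4.000,2.895)–(3.517,2.000)
cell (4,1): code 0110 → (4.000,1.365)–(5.000,1.653)
cell (4,2): code 1001 → (5.000,2.489)–(4.000,2.895)
cell (4,8): code 0100 → (4.625,9.000)–(5.000,8.071)
cell (4,9): code 1000 → (5.000,9.310)–(4.625,9.000)
cell (5,1): code 0010 → (5.000,1.653)–(5.203,2.000)
cell (5,2): code 0001 → (5.203,2.000)–(5.000,2.489)
cell (5,8): code 0110 → (5.000,8.071)–(6.000,8.280)
cell (5,9): code 1001 → (6.000,9.406)–(5.000,9.310)
cell (6,8): code 0110 → (6.000,8.280)–(7.000,8.261)
cell (6,9): code 1001 → (7.000,9.749)–(6.000,9.406)
cell (7,8): code 0110 → (7.000,8.261)–(8.000,8.649)
cell (7,9): code 1001 → (8.000,9.415)–(7.000,9.749)
cell (8,8): code 0010 → (8.000,8.649)–(8.222,9.000)
cell (8,9): code 0001 → (8.222,9.000)–(8.000,9.415)
total: 16 segments, chained into 2 closed loop(s), length Σ = 13.450806

segments=16 loops=2 length=13.451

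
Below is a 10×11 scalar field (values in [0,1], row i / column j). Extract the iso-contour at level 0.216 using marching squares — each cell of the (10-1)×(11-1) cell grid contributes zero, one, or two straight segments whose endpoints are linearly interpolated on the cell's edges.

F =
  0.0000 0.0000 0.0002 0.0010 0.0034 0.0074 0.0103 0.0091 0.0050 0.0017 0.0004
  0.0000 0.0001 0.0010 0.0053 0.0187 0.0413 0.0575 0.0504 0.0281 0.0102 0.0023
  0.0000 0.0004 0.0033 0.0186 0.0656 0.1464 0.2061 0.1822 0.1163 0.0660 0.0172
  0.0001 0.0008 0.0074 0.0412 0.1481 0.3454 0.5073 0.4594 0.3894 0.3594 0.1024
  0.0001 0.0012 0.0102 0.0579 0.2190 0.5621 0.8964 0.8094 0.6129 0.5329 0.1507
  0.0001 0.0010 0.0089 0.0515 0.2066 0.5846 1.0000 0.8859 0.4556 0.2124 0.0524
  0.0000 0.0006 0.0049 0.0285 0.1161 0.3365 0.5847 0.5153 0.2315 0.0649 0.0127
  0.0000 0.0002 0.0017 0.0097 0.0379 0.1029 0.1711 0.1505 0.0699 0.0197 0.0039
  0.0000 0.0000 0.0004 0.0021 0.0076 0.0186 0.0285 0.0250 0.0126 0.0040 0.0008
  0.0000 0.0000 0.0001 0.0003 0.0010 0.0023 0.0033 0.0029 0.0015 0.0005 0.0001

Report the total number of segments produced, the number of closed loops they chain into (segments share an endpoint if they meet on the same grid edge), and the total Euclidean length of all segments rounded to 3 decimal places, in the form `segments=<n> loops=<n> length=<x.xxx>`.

cell (2,4): code 0100 → (2.350,5.000)–(3.000,4.344)
cell (2,5): code 1100 → (2.033,6.000)–(2.350,5.000)
cell (2,6): code 1100 → (2.122,7.000)–(2.033,6.000)
cell (2,7): code 1100 → (2.365,8.000)–(2.122,7.000)
cell (2,8): code 1100 → (2.511,9.000)–(2.365,8.000)
cell (2,9): code 1000 → (3.000,9.558)–(2.511,9.000)
cell (3,3): code 0100 → (3.958,4.000)–(4.000,3.981)
cell (3,4): code 1110 → (3.000,4.344)–(3.958,4.000)
cell (3,9): code 1001 → (4.000,9.829)–(3.000,9.558)
cell (4,3): code 0010 → (4.000,3.981)–(4.242,4.000)
cell (4,4): code 0111 → (4.242,4.000)–(5.000,4.025)
cell (4,8): code 1011 → (5.000,8.985)–(4.989,9.000)
cell (4,9): code 0001 → (4.989,9.000)–(4.000,9.829)
cell (5,4): code 0110 → (5.000,4.025)–(6.000,4.453)
cell (5,8): code 1001 → (6.000,8.093)–(5.000,8.985)
cell (6,4): code 0010 → (6.000,4.453)–(6.516,5.000)
cell (6,5): code 0011 → (6.516,5.000)–(6.891,6.000)
cell (6,6): code 0011 → (6.891,6.000)–(6.820,7.000)
cell (6,7): code 0011 → (6.820,7.000)–(6.096,8.000)
cell (6,8): code 0001 → (6.096,8.000)–(6.000,8.093)
total: 20 segments, chained into 1 closed loop(s), length Σ = 16.787097

segments=20 loops=1 length=16.787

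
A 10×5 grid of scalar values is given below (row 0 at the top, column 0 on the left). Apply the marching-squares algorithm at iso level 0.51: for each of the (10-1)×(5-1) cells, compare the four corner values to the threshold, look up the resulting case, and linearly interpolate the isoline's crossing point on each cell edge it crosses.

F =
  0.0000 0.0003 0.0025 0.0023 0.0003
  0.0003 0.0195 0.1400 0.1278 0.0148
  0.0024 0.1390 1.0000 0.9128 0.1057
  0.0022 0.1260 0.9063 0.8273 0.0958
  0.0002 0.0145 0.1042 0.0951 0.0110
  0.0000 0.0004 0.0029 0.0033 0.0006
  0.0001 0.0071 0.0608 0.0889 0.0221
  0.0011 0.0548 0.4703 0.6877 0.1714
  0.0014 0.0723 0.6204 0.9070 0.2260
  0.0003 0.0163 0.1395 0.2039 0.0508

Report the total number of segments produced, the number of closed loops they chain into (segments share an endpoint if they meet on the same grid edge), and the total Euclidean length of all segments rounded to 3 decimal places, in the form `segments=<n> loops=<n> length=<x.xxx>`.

segments=16 loops=2 length=12.458

cell (1,1): code 0100 → (1.430,2.000)–(2.000,1.431)
cell (1,2): code 1100 → (1.487,3.000)–(1.430,2.000)
cell (1,3): code 1000 → (2.000,3.499)–(1.487,3.000)
cell (2,1): code 0110 → (2.000,1.431)–(3.000,1.492)
cell (2,3): code 1001 → (3.000,3.434)–(2.000,3.499)
cell (3,1): code 0010 → (3.000,1.492)–(3.494,2.000)
cell (3,2): code 0011 → (3.494,2.000)–(3.433,3.000)
cell (3,3): code 0001 → (3.433,3.000)–(3.000,3.434)
cell (6,2): code 0100 → (6.703,3.000)–(7.000,2.183)
cell (6,3): code 1000 → (7.000,3.344)–(6.703,3.000)
cell (7,1): code 0100 → (7.264,2.000)–(8.000,1.799)
cell (7,2): code 1110 → (7.000,2.183)–(7.264,2.000)
cell (7,3): code 1001 → (8.000,3.583)–(7.000,3.344)
cell (8,1): code 0010 → (8.000,1.799)–(8.230,2.000)
cell (8,2): code 0011 → (8.230,2.000)–(8.565,3.000)
cell (8,3): code 0001 → (8.565,3.000)–(8.000,3.583)
total: 16 segments, chained into 2 closed loop(s), length Σ = 12.458046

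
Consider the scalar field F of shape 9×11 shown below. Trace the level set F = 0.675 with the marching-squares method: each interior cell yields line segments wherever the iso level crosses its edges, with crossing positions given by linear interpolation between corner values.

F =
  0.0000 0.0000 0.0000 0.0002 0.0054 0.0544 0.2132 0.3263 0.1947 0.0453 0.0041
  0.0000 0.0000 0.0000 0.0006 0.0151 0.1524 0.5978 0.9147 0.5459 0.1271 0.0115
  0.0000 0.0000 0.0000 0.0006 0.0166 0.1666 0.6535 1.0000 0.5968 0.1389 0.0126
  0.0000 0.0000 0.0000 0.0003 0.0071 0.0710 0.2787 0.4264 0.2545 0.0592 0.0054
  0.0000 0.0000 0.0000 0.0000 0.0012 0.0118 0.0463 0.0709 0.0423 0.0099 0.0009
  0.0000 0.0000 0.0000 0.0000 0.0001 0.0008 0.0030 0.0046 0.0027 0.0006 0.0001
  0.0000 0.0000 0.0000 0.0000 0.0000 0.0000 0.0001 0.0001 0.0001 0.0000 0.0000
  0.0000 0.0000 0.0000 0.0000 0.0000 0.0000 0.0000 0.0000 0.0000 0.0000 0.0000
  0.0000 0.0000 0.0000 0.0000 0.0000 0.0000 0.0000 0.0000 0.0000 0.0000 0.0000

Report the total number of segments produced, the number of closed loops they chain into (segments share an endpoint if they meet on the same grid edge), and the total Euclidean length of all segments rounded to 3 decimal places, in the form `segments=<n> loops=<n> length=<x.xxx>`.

cell (0,6): code 0100 → (0.593,7.000)–(1.000,6.244)
cell (0,7): code 1000 → (1.000,7.650)–(0.593,7.000)
cell (1,6): code 0110 → (1.000,6.244)–(2.000,6.062)
cell (1,7): code 1001 → (2.000,7.806)–(1.000,7.650)
cell (2,6): code 0010 → (2.000,6.062)–(2.567,7.000)
cell (2,7): code 0001 → (2.567,7.000)–(2.000,7.806)
total: 6 segments, chained into 1 closed loop(s), length Σ = 5.735709

segments=6 loops=1 length=5.736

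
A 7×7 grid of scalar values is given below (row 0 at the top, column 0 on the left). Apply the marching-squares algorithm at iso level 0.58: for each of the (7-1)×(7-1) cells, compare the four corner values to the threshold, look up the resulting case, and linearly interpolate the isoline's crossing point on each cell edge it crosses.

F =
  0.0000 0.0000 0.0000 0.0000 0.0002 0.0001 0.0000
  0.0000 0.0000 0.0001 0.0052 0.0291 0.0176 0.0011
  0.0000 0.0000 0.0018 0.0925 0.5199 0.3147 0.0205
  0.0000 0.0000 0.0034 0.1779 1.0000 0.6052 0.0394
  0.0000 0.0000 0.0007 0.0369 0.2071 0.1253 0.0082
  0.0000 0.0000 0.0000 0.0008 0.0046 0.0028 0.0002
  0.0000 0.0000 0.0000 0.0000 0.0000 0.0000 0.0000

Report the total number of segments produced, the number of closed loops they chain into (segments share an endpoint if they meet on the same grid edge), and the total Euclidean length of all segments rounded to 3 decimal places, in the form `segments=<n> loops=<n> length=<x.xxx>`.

cell (2,3): code 0100 → (2.125,4.000)–(3.000,3.489)
cell (2,4): code 1100 → (2.913,5.000)–(2.125,4.000)
cell (2,5): code 1000 → (3.000,5.045)–(2.913,5.000)
cell (3,3): code 0010 → (3.000,3.489)–(3.530,4.000)
cell (3,4): code 0011 → (3.530,4.000)–(3.053,5.000)
cell (3,5): code 0001 → (3.053,5.000)–(3.000,5.045)
total: 6 segments, chained into 1 closed loop(s), length Σ = 4.296593

segments=6 loops=1 length=4.297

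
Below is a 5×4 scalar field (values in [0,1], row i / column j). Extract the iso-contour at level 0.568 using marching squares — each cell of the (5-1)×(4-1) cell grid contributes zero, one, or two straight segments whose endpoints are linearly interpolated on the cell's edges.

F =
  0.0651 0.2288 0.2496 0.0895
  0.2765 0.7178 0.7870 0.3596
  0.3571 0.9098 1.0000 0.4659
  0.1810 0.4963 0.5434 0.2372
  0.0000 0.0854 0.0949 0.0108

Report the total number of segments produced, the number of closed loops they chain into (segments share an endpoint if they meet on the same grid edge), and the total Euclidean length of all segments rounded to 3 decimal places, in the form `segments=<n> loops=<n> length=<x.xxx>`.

segments=8 loops=1 length=7.482

cell (0,0): code 0100 → (0.694,1.000)–(1.000,0.661)
cell (0,1): code 1100 → (0.592,2.000)–(0.694,1.000)
cell (0,2): code 1000 → (1.000,2.512)–(0.592,2.000)
cell (1,0): code 0110 → (1.000,0.661)–(2.000,0.382)
cell (1,2): code 1001 → (2.000,2.809)–(1.000,2.512)
cell (2,0): code 0010 → (2.000,0.382)–(2.827,1.000)
cell (2,1): code 0011 → (2.827,1.000)–(2.946,2.000)
cell (2,2): code 0001 → (2.946,2.000)–(2.000,2.809)
total: 8 segments, chained into 1 closed loop(s), length Σ = 7.482425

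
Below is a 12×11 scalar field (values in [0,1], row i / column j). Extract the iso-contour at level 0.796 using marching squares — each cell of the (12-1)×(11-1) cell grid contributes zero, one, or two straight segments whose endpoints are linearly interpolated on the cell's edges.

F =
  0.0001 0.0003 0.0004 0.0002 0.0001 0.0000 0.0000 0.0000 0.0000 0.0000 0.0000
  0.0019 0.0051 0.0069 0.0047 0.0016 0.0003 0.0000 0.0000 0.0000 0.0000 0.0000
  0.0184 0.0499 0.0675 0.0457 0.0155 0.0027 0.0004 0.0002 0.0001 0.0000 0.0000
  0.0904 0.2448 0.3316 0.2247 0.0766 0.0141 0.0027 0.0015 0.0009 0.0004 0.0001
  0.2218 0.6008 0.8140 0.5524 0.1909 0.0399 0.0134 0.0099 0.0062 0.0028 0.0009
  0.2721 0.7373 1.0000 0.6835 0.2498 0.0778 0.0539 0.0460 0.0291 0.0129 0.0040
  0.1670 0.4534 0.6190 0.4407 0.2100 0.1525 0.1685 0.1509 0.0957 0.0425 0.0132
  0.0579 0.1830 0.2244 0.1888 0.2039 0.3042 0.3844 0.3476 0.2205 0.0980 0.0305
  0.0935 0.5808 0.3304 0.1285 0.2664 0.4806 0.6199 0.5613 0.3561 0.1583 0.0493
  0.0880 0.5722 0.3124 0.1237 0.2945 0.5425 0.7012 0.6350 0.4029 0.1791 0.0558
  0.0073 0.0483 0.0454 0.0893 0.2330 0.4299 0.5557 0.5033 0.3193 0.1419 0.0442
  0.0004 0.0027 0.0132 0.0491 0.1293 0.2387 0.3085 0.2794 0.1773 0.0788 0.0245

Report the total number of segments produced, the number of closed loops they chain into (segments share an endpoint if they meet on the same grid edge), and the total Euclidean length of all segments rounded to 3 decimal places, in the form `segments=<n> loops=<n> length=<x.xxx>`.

cell (3,1): code 0100 → (3.963,2.000)–(4.000,1.916)
cell (3,2): code 1000 → (4.000,2.069)–(3.963,2.000)
cell (4,1): code 0110 → (4.000,1.916)–(5.000,1.223)
cell (4,2): code 1001 → (5.000,2.645)–(4.000,2.069)
cell (5,1): code 0010 → (5.000,1.223)–(5.535,2.000)
cell (5,2): code 0001 → (5.535,2.000)–(5.000,2.645)
total: 6 segments, chained into 1 closed loop(s), length Σ = 4.321816

segments=6 loops=1 length=4.322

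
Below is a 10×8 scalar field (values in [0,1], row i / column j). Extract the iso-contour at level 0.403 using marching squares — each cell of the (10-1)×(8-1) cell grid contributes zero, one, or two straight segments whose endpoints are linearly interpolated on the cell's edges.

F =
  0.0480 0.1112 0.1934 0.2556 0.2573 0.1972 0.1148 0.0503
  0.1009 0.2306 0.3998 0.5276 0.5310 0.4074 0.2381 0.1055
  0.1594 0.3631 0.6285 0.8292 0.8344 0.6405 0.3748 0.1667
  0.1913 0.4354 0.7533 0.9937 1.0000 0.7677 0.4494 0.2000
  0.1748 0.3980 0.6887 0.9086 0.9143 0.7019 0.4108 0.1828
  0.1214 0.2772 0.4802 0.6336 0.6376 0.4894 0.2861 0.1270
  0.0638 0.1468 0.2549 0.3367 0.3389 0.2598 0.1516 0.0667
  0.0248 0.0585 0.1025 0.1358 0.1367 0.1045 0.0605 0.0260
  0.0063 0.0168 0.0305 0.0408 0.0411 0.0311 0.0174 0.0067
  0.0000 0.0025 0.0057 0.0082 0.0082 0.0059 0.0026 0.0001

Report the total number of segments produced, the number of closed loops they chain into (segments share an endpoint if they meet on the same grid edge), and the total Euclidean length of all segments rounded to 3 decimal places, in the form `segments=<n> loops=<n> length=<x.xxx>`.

cell (0,2): code 0100 → (0.542,3.000)–(1.000,2.025)
cell (0,3): code 1100 → (0.532,4.000)–(0.542,3.000)
cell (0,4): code 1100 → (0.979,5.000)–(0.532,4.000)
cell (0,5): code 1000 → (1.000,5.026)–(0.979,5.000)
cell (1,1): code 0100 → (1.014,2.000)–(2.000,1.150)
cell (1,2): code 1110 → (1.000,2.025)–(1.014,2.000)
cell (1,5): code 1001 → (2.000,5.894)–(1.000,5.026)
cell (2,0): code 0100 → (2.552,1.000)–(3.000,0.867)
cell (2,1): code 1110 → (2.000,1.150)–(2.552,1.000)
cell (2,5): code 1101 → (2.378,6.000)–(2.000,5.894)
cell (2,6): code 1000 → (3.000,6.186)–(2.378,6.000)
cell (3,0): code 0010 → (3.000,0.867)–(3.866,1.000)
cell (3,1): code 0111 → (3.866,1.000)–(4.000,1.017)
cell (3,6): code 1001 → (4.000,6.034)–(3.000,6.186)
cell (4,1): code 0110 → (4.000,1.017)–(5.000,1.620)
cell (4,5): code 1011 → (5.000,5.425)–(4.063,6.000)
cell (4,6): code 0001 → (4.063,6.000)–(4.000,6.034)
cell (5,1): code 0010 → (5.000,1.620)–(5.343,2.000)
cell (5,2): code 0011 → (5.343,2.000)–(5.777,3.000)
cell (5,3): code 0011 → (5.777,3.000)–(5.785,4.000)
cell (5,4): code 0011 → (5.785,4.000)–(5.376,5.000)
cell (5,5): code 0001 → (5.376,5.000)–(5.000,5.425)
total: 22 segments, chained into 1 closed loop(s), length Σ = 16.552797

segments=22 loops=1 length=16.553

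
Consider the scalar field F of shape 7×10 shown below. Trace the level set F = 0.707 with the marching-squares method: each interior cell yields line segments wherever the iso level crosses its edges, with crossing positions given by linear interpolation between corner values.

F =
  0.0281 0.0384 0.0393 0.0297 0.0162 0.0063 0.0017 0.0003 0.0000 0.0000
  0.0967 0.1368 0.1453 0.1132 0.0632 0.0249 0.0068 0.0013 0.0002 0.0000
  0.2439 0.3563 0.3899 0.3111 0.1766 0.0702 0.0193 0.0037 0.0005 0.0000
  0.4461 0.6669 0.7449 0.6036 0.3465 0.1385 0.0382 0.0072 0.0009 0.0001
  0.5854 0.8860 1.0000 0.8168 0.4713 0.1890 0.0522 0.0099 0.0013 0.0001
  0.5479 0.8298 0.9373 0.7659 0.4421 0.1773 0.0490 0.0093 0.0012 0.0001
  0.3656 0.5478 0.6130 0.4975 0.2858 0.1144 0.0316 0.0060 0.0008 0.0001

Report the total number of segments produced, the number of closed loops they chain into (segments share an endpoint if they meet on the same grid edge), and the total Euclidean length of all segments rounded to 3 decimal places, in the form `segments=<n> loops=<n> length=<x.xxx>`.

cell (2,1): code 0100 → (2.893,2.000)–(3.000,1.514)
cell (2,2): code 1000 → (3.000,2.268)–(2.893,2.000)
cell (3,0): code 0100 → (3.183,1.000)–(4.000,0.405)
cell (3,1): code 1110 → (3.000,1.514)–(3.183,1.000)
cell (3,2): code 1101 → (3.485,3.000)–(3.000,2.268)
cell (3,3): code 1000 → (4.000,3.318)–(3.485,3.000)
cell (4,0): code 0110 → (4.000,0.405)–(5.000,0.564)
cell (4,3): code 1001 → (5.000,3.182)–(4.000,3.318)
cell (5,0): code 0010 → (5.000,0.564)–(5.435,1.000)
cell (5,1): code 0011 → (5.435,1.000)–(5.710,2.000)
cell (5,2): code 0011 → (5.710,2.000)–(5.219,3.000)
cell (5,3): code 0001 → (5.219,3.000)–(5.000,3.182)
total: 12 segments, chained into 1 closed loop(s), length Σ = 8.899736

segments=12 loops=1 length=8.900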